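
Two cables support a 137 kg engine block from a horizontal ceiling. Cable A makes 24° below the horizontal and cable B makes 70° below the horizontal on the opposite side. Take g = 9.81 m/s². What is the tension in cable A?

T_A ≈ 461 N

Weight W = 137 × 9.81 = 1344 N acts straight down.
Horizontal: T_A cos 24° = T_B cos 70°  →  T_B = 2.671 T_A.
Vertical: T_A sin 24° + T_B sin 70° = 1344.
Substituting the horizontal relation into the vertical equation gives 2.917 T_A = 1344, so T_A = 460.8 N.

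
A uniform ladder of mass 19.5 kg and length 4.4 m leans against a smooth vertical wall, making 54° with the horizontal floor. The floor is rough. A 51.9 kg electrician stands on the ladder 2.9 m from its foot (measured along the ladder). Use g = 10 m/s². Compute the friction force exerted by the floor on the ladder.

f ≈ 319 N

Torques about the foot: N_wall · 4.4 sin 54° = 19.5×10×2.2 cos 54° + 51.9×10×2.9 cos 54° → N_wall = 319.36 N.
ΣF_x = 0: f_floor = N_wall = 319.36 N.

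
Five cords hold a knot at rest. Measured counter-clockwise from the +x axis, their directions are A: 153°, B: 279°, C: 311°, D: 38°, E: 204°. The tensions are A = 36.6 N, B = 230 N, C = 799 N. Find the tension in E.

T_E ≈ 3990 N

Resolve: ΣF_x = 36.6 cos 153° + 230 cos 279° + 799 cos 311° + T_D cos 38° + T_E cos 204° = 0.
        ΣF_y = 36.6 sin 153° + 230 sin 279° + 799 sin 311° + T_D sin 38° + T_E sin 204° = 0.
The known terms sum to (527.6, -813.6) N, so 0.7880 T_D − 0.9135 T_E = -527.6 and 0.6157 T_D − 0.4067 T_E = 813.6.
Solving simultaneously: T_D = 3959 N, T_E = 3993 N.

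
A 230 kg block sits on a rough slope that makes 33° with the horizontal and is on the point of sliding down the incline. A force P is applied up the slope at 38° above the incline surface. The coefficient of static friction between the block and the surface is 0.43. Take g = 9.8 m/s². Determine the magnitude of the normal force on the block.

On the verge of sliding down the incline, friction equals μN and acts up the slope.
Perpendicular: N + P sin 38° = W cos 33° = 1890 N.
Along incline: P cos 38° + μN = W sin 33° with W sin 33° = 1228 N.
Solving the pair for P and N: P = 792.6 N, N = 1402 N (and f = μN = 603 N).

N ≈ 1400 N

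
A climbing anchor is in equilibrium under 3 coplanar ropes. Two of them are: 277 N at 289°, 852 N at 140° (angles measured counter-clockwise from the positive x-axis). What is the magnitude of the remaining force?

Sum the known components: ΣF_x = -562.5 N, ΣF_y = 285.7 N.
For equilibrium the remaining force must supply (−ΣF_x, −ΣF_y) = (562.5, -285.7) N.
Magnitude = √((562.5)² + (-285.7)²) = 630.9 N; direction = atan2(-285.7, 562.5) = 333.1°.

F ≈ 631 N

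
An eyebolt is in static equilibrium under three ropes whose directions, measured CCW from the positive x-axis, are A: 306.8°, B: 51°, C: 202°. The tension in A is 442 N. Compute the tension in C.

Resolve: ΣF_x = 442 cos 306.8° + T_B cos 51° + T_C cos 202° = 0.
        ΣF_y = 442 sin 306.8° + T_B sin 51° + T_C sin 202° = 0.
The known terms sum to (264.8, -353.9) N, so 0.6293 T_B − 0.9272 T_C = -264.8 and 0.7771 T_B − 0.3746 T_C = 353.9.
Solving simultaneously: T_B = 881.5 N, T_C = 883.8 N.

T_C ≈ 884 N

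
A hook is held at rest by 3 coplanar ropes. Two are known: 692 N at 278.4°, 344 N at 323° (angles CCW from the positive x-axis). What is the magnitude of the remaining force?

F ≈ 968 N

Sum the known components: ΣF_x = 375.8 N, ΣF_y = -891.6 N.
For equilibrium the remaining force must supply (−ΣF_x, −ΣF_y) = (-375.8, 891.6) N.
Magnitude = √((-375.8)² + (891.6)²) = 967.6 N; direction = atan2(891.6, -375.8) = 112.9°.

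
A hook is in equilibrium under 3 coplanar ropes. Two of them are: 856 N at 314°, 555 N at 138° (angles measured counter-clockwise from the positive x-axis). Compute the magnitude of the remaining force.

Sum the known components: ΣF_x = 182.2 N, ΣF_y = -244.4 N.
For equilibrium the remaining force must supply (−ΣF_x, −ΣF_y) = (-182.2, 244.4) N.
Magnitude = √((-182.2)² + (244.4)²) = 304.8 N; direction = atan2(244.4, -182.2) = 126.7°.

F ≈ 305 N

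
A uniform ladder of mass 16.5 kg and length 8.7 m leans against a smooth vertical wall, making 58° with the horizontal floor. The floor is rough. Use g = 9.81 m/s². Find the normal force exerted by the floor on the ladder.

N_floor ≈ 162 N

ΣF_y = 0: N_floor = 16.5×9.81 = 161.87 N.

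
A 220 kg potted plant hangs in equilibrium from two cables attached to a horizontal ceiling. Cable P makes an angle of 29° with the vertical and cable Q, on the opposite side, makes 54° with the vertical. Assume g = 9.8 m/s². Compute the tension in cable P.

Angles from the horizontal: cable P is 90° − 29° = 61°, cable Q is 90° − 54° = 36°.
Weight W = 220 × 9.8 = 2156 N acts straight down.
Horizontal: T_P cos 61° = T_Q cos 36°  →  T_Q = 0.5993 T_P.
Vertical: T_P sin 61° + T_Q sin 36° = 2156.
Substituting the horizontal relation into the vertical equation gives 1.227 T_P = 2156, so T_P = 1757 N.

T_P ≈ 1760 N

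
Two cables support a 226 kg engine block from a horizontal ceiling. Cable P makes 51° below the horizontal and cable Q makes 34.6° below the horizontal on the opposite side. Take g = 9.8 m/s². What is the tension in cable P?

T_P ≈ 1830 N

Weight W = 226 × 9.8 = 2215 N acts straight down.
Horizontal: T_P cos 51° = T_Q cos 34.6°  →  T_Q = 0.7645 T_P.
Vertical: T_P sin 51° + T_Q sin 34.6° = 2215.
Substituting the horizontal relation into the vertical equation gives 1.211 T_P = 2215, so T_P = 1828 N.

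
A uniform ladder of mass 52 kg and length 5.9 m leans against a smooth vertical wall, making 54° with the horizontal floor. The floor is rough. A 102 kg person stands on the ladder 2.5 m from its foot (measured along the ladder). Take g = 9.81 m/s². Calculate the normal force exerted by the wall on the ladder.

N_wall ≈ 493 N

Torques about the foot: N_wall · 5.9 sin 54° = 52×9.81×2.95 cos 54° + 102×9.81×2.5 cos 54° → N_wall = 493.36 N.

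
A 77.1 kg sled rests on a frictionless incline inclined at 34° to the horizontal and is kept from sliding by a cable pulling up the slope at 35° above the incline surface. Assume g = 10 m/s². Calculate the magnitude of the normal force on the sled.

Take axes along and perpendicular to the incline. Weight components: W sin 34° = 431.1 N down-slope, W cos 34° = 639.2 N into the surface.
Along incline: T cos 35° = W sin 34° → T = 526.3 N.
Perpendicular: N = W cos 34° − T sin 35° = 337.3 N.

N ≈ 337 N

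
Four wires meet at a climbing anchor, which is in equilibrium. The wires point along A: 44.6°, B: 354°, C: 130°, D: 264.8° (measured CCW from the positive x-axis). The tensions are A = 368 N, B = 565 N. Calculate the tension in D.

Resolve: ΣF_x = 368 cos 44.6° + 565 cos 354° + T_C cos 130° + T_D cos 264.8° = 0.
        ΣF_y = 368 sin 44.6° + 565 sin 354° + T_C sin 130° + T_D sin 264.8° = 0.
The known terms sum to (823.9, 199.3) N, so -0.6428 T_C − 0.0906 T_D = -823.9 and 0.7660 T_C − 0.9959 T_D = -199.3.
Solving simultaneously: T_C = 1131 N, T_D = 1070 N.

T_D ≈ 1070 N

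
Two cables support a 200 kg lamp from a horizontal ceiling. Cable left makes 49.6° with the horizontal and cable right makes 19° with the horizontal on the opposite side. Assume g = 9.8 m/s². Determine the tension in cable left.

Weight W = 200 × 9.8 = 1960 N acts straight down.
Horizontal: T_left cos 49.6° = T_right cos 19°  →  T_right = 0.6855 T_left.
Vertical: T_left sin 49.6° + T_right sin 19° = 1960.
Substituting the horizontal relation into the vertical equation gives 0.9847 T_left = 1960, so T_left = 1990 N.

T_left ≈ 1990 N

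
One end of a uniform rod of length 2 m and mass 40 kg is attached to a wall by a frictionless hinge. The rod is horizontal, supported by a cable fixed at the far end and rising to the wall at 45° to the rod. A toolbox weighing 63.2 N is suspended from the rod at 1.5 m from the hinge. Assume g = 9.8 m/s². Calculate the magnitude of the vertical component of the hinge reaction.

|H_y| ≈ 212 N

Take torques about the hinge: T sin 45° · 2 = 40×9.8×1 + 63.2×1.5 = 486.8 N·m.
So T = 486.8 / (0.7071 × 2) = 344.22 N.
ΣF_y = 0: H_y = (40×9.8 + 63.2) − T sin 45° = 455.2 − 243.4 = 211.8 N.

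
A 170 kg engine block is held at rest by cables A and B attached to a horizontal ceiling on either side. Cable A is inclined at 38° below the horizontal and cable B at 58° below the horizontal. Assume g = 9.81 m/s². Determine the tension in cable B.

Weight W = 170 × 9.81 = 1668 N acts straight down.
Horizontal: T_A cos 38° = T_B cos 58°  →  T_A = 0.6725 T_B.
Vertical: T_A sin 38° + T_B sin 58° = 1668.
Substituting the horizontal relation into the vertical equation gives 1.262 T_B = 1668, so T_B = 1321 N.

T_B ≈ 1320 N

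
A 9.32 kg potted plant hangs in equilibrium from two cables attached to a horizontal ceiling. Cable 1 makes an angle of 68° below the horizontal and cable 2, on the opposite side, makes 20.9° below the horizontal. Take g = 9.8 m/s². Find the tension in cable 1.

T_1 ≈ 85.3 N

Weight W = 9.32 × 9.8 = 91.34 N acts straight down.
Horizontal: T_1 cos 68° = T_2 cos 20.9°  →  T_2 = 0.401 T_1.
Vertical: T_1 sin 68° + T_2 sin 20.9° = 91.34.
Substituting the horizontal relation into the vertical equation gives 1.07 T_1 = 91.34, so T_1 = 85.34 N.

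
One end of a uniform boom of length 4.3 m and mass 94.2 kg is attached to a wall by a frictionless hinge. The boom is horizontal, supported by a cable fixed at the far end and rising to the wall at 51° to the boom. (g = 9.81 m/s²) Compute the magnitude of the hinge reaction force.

|H| ≈ 595 N

Take torques about the hinge: T sin 51° · 4.3 = 94.2×9.81×2.15 = 1986.8 N·m.
So T = 1986.8 / (0.7771 × 4.3) = 594.55 N.
ΣF_x = 0: H_x = T cos 51° = 374.16 N.
ΣF_y = 0: H_y = (94.2×9.81) − T sin 51° = 924.1 − 462.05 = 462.05 N.
|H| = √(H_x² + H_y²) = √((374.16)² + (462.05)²) = 594.55 N.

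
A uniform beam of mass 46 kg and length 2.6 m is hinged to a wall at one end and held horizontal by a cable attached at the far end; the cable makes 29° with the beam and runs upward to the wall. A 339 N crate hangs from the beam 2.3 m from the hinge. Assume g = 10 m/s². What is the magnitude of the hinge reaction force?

Take torques about the hinge: T sin 29° · 2.6 = 46×10×1.3 + 339×2.3 = 1377.7 N·m.
So T = 1377.7 / (0.4848 × 2.6) = 1093 N.
ΣF_x = 0: H_x = T cos 29° = 955.94 N.
ΣF_y = 0: H_y = (46×10 + 339) − T sin 29° = 799 − 529.88 = 269.12 N.
|H| = √(H_x² + H_y²) = √((955.94)² + (269.12)²) = 993.1 N.

|H| ≈ 993 N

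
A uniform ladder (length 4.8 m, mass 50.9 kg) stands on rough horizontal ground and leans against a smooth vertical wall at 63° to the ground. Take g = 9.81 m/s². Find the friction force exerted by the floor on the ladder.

Torques about the foot: N_wall · 4.8 sin 63° = 50.9×9.81×2.4 cos 63° → N_wall = 127.21 N.
ΣF_x = 0: f_floor = N_wall = 127.21 N.

f ≈ 127 N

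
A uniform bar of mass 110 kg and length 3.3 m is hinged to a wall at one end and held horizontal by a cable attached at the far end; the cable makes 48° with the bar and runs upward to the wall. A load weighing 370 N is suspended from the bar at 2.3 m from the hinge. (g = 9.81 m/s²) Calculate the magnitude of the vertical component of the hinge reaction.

|H_y| ≈ 652 N

Take torques about the hinge: T sin 48° · 3.3 = 110×9.81×1.65 + 370×2.3 = 2631.5 N·m.
So T = 2631.5 / (0.7431 × 3.3) = 1073 N.
ΣF_y = 0: H_y = (110×9.81 + 370) − T sin 48° = 1449.1 − 797.43 = 651.67 N.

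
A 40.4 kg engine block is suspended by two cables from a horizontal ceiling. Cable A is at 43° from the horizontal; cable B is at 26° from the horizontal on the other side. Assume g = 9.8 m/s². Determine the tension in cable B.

Weight W = 40.4 × 9.8 = 395.9 N acts straight down.
Horizontal: T_A cos 43° = T_B cos 26°  →  T_A = 1.229 T_B.
Vertical: T_A sin 43° + T_B sin 26° = 395.9.
Substituting the horizontal relation into the vertical equation gives 1.277 T_B = 395.9, so T_B = 310.2 N.

T_B ≈ 310 N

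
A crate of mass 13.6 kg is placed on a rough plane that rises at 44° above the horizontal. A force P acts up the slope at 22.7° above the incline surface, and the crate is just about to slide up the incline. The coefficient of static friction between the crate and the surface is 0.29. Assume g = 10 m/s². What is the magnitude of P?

On the verge of sliding up the incline, friction equals μN and acts down the slope.
Perpendicular: N + P sin 22.7° = W cos 44° = 97.83 N.
Along incline: P cos 22.7° = W sin 44° + μN  with W sin 44° = 94.47 N.
Solving the pair for P and N: P = 118.8 N, N = 52 N (and f = μN = 15.08 N).

P ≈ 119 N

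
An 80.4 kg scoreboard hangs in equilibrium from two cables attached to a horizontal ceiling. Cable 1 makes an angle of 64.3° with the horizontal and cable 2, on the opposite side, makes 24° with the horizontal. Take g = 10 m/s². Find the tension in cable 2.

T_2 ≈ 349 N

Weight W = 80.4 × 10 = 804 N acts straight down.
Horizontal: T_1 cos 64.3° = T_2 cos 24°  →  T_1 = 2.107 T_2.
Vertical: T_1 sin 64.3° + T_2 sin 24° = 804.
Substituting the horizontal relation into the vertical equation gives 2.305 T_2 = 804, so T_2 = 348.8 N.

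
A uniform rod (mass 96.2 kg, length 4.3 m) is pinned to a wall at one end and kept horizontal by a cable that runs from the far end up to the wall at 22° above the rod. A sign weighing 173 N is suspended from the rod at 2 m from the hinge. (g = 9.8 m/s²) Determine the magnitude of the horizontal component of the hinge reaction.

H_x ≈ 1370 N

Take torques about the hinge: T sin 22° · 4.3 = 96.2×9.8×2.15 + 173×2 = 2372.9 N·m.
So T = 2372.9 / (0.3746 × 4.3) = 1473.1 N.
ΣF_x = 0: H_x = T cos 22° = 1365.9 N.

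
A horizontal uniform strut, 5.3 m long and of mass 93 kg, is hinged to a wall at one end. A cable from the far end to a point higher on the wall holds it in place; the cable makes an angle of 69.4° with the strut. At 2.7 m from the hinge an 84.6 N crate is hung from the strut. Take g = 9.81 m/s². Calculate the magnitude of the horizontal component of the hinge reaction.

H_x ≈ 188 N

Take torques about the hinge: T sin 69.4° · 5.3 = 93×9.81×2.65 + 84.6×2.7 = 2646.1 N·m.
So T = 2646.1 / (0.9361 × 5.3) = 533.37 N.
ΣF_x = 0: H_x = T cos 69.4° = 187.66 N.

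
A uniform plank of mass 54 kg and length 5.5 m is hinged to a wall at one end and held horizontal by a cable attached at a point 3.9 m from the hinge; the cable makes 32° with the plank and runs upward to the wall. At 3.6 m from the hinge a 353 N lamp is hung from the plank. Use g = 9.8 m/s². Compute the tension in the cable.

Take torques about the hinge: T sin 32° · 3.9 = 54×9.8×2.75 + 353×3.6 = 2726.1 N·m.
So T = 2726.1 / (0.5299 × 3.9) = 1319.1 N.

T ≈ 1320 N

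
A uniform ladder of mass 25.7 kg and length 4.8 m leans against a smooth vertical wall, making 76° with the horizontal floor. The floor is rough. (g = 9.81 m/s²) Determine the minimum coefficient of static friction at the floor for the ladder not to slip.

ΣF_y = 0: N_floor = 25.7×9.81 = 252.12 N.
Torques about the foot: N_wall · 4.8 sin 76° = 25.7×9.81×2.4 cos 76° → N_wall = 31.43 N.
ΣF_x = 0: f_floor = N_wall = 31.43 N.
μ_min = f_floor / N_floor = 31.43 / 252.12 = 0.1247.

μ_min ≈ 0.125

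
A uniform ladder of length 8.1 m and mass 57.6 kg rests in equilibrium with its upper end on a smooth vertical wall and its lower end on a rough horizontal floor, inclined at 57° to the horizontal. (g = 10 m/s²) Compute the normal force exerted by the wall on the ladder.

N_wall ≈ 187 N

Torques about the foot: N_wall · 8.1 sin 57° = 57.6×10×4.05 cos 57° → N_wall = 187.03 N.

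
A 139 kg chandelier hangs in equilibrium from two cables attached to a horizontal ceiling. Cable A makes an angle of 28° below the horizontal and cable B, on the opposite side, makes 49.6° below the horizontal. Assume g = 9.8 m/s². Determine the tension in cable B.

T_B ≈ 1230 N

Weight W = 139 × 9.8 = 1362 N acts straight down.
Horizontal: T_A cos 28° = T_B cos 49.6°  →  T_A = 0.734 T_B.
Vertical: T_A sin 28° + T_B sin 49.6° = 1362.
Substituting the horizontal relation into the vertical equation gives 1.106 T_B = 1362, so T_B = 1231 N.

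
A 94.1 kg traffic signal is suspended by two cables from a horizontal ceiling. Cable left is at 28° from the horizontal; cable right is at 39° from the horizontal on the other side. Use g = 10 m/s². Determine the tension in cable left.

T_left ≈ 794 N

Weight W = 94.1 × 10 = 941 N acts straight down.
Horizontal: T_left cos 28° = T_right cos 39°  →  T_right = 1.136 T_left.
Vertical: T_left sin 28° + T_right sin 39° = 941.
Substituting the horizontal relation into the vertical equation gives 1.184 T_left = 941, so T_left = 794.4 N.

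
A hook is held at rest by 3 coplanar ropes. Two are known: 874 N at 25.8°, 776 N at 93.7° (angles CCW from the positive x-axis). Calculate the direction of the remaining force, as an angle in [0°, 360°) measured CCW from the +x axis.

θ ≈ 237°

Sum the known components: ΣF_x = 736.8 N, ΣF_y = 1155 N.
For equilibrium the remaining force must supply (−ΣF_x, −ΣF_y) = (-736.8, -1155) N.
Magnitude = √((-736.8)² + (-1155)²) = 1370 N; direction = atan2(-1155, -736.8) = 237.5°.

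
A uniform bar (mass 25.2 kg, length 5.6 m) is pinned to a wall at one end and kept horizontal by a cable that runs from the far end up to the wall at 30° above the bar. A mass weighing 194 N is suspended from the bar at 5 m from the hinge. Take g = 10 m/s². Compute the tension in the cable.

T ≈ 598 N

Take torques about the hinge: T sin 30° · 5.6 = 25.2×10×2.8 + 194×5 = 1675.6 N·m.
So T = 1675.6 / (0.5000 × 5.6) = 598.43 N.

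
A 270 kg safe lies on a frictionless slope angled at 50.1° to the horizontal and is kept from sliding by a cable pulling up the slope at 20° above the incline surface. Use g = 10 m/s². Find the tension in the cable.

Take axes along and perpendicular to the incline. Weight components: W sin 50.1° = 2071 N down-slope, W cos 50.1° = 1732 N into the surface.
Along incline: T cos 20° = W sin 50.1° → T = 2204 N.
Perpendicular: N = W cos 50.1° − T sin 20° = 978 N.

T ≈ 2200 N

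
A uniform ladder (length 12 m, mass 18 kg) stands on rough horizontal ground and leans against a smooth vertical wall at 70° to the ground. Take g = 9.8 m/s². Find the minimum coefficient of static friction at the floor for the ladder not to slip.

ΣF_y = 0: N_floor = 18×9.8 = 176.4 N.
Torques about the foot: N_wall · 12 sin 70° = 18×9.8×6 cos 70° → N_wall = 32.102 N.
ΣF_x = 0: f_floor = N_wall = 32.102 N.
μ_min = f_floor / N_floor = 32.102 / 176.4 = 0.182.

μ_min ≈ 0.182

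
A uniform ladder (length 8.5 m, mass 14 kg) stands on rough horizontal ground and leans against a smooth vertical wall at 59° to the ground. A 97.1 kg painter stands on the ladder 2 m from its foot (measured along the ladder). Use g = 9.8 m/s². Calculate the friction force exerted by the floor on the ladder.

Torques about the foot: N_wall · 8.5 sin 59° = 14×9.8×4.25 cos 59° + 97.1×9.8×2 cos 59° → N_wall = 175.75 N.
ΣF_x = 0: f_floor = N_wall = 175.75 N.

f ≈ 176 N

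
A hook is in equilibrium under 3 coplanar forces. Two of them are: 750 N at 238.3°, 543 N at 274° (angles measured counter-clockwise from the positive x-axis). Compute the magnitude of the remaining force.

F ≈ 1230 N

Sum the known components: ΣF_x = -356.2 N, ΣF_y = -1180 N.
For equilibrium the remaining force must supply (−ΣF_x, −ΣF_y) = (356.2, 1180) N.
Magnitude = √((356.2)² + (1180)²) = 1232 N; direction = atan2(1180, 356.2) = 73.2°.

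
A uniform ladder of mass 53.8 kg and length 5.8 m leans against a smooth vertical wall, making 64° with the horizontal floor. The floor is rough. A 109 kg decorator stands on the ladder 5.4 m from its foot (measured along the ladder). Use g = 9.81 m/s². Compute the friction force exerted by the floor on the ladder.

Torques about the foot: N_wall · 5.8 sin 64° = 53.8×9.81×2.9 cos 64° + 109×9.81×5.4 cos 64° → N_wall = 614.27 N.
ΣF_x = 0: f_floor = N_wall = 614.27 N.

f ≈ 614 N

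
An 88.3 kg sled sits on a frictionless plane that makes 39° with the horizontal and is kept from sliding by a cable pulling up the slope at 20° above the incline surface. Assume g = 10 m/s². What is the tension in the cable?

Take axes along and perpendicular to the incline. Weight components: W sin 39° = 555.7 N down-slope, W cos 39° = 686.2 N into the surface.
Along incline: T cos 20° = W sin 39° → T = 591.4 N.
Perpendicular: N = W cos 39° − T sin 20° = 484 N.

T ≈ 591 N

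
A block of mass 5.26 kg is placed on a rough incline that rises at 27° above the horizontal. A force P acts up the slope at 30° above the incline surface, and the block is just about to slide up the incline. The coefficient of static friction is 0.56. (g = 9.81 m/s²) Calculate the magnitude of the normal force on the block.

N ≈ 24.5 N

On the verge of sliding up the incline, friction equals μN and acts down the slope.
Perpendicular: N + P sin 30° = W cos 27° = 45.98 N.
Along incline: P cos 30° = W sin 27° + μN  with W sin 27° = 23.43 N.
Solving the pair for P and N: P = 42.91 N, N = 24.52 N (and f = μN = 13.73 N).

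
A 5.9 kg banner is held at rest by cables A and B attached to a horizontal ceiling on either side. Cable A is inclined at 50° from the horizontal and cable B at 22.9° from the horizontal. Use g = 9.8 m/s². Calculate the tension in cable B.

T_B ≈ 38.9 N

Weight W = 5.9 × 9.8 = 57.82 N acts straight down.
Horizontal: T_A cos 50° = T_B cos 22.9°  →  T_A = 1.433 T_B.
Vertical: T_A sin 50° + T_B sin 22.9° = 57.82.
Substituting the horizontal relation into the vertical equation gives 1.487 T_B = 57.82, so T_B = 38.88 N.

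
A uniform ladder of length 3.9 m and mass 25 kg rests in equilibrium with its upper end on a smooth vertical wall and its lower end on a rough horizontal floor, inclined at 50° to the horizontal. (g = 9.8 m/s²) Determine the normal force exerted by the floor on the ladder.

N_floor ≈ 245 N

ΣF_y = 0: N_floor = 25×9.8 = 245 N.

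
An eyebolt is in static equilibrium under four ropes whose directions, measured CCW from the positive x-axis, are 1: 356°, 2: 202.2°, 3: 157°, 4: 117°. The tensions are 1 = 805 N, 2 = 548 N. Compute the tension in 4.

T_4 ≈ 197 N

Resolve: ΣF_x = 805 cos 356° + 548 cos 202.2° + T_3 cos 157° + T_4 cos 117° = 0.
        ΣF_y = 805 sin 356° + 548 sin 202.2° + T_3 sin 157° + T_4 sin 117° = 0.
The known terms sum to (295.7, -263.2) N, so -0.9205 T_3 − 0.4540 T_4 = -295.7 and 0.3907 T_3 + 0.8910 T_4 = 263.2.
Solving simultaneously: T_3 = 223.9 N, T_4 = 197.2 N.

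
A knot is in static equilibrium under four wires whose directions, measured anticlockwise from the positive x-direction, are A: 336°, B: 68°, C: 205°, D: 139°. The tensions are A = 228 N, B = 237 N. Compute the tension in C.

Resolve: ΣF_x = 228 cos 336° + 237 cos 68° + T_C cos 205° + T_D cos 139° = 0.
        ΣF_y = 228 sin 336° + 237 sin 68° + T_C sin 205° + T_D sin 139° = 0.
The known terms sum to (297.1, 127) N, so -0.9063 T_C − 0.7547 T_D = -297.1 and -0.4226 T_C + 0.6561 T_D = -127.
Solving simultaneously: T_C = 318.3 N, T_D = 11.43 N.

T_C ≈ 318 N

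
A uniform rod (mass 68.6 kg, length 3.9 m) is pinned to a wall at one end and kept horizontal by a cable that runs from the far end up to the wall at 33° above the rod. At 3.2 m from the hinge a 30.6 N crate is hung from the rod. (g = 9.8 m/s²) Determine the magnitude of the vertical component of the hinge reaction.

Take torques about the hinge: T sin 33° · 3.9 = 68.6×9.8×1.95 + 30.6×3.2 = 1408.9 N·m.
So T = 1408.9 / (0.5446 × 3.9) = 663.28 N.
ΣF_y = 0: H_y = (68.6×9.8 + 30.6) − T sin 33° = 702.88 − 361.25 = 341.63 N.

|H_y| ≈ 342 N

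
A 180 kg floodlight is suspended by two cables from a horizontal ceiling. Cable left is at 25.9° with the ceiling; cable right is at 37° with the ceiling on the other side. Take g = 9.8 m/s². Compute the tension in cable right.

Weight W = 180 × 9.8 = 1764 N acts straight down.
Horizontal: T_left cos 25.9° = T_right cos 37°  →  T_left = 0.8878 T_right.
Vertical: T_left sin 25.9° + T_right sin 37° = 1764.
Substituting the horizontal relation into the vertical equation gives 0.9896 T_right = 1764, so T_right = 1783 N.

T_right ≈ 1780 N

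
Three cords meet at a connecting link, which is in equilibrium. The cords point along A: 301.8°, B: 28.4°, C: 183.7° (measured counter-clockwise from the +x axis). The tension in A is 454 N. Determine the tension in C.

Resolve: ΣF_x = 454 cos 301.8° + T_B cos 28.4° + T_C cos 183.7° = 0.
        ΣF_y = 454 sin 301.8° + T_B sin 28.4° + T_C sin 183.7° = 0.
The known terms sum to (239.2, -385.9) N, so 0.8796 T_B − 0.9979 T_C = -239.2 and 0.4756 T_B − 0.0645 T_C = 385.9.
Solving simultaneously: T_B = 958.4 N, T_C = 1085 N.

T_C ≈ 1080 N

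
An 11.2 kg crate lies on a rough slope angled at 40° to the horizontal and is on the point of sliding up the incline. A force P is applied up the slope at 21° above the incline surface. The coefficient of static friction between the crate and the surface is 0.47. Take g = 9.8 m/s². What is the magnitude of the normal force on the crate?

N ≈ 48.3 N

On the verge of sliding up the incline, friction equals μN and acts down the slope.
Perpendicular: N + P sin 21° = W cos 40° = 84.08 N.
Along incline: P cos 21° = W sin 40° + μN  with W sin 40° = 70.55 N.
Solving the pair for P and N: P = 99.88 N, N = 48.29 N (and f = μN = 22.69 N).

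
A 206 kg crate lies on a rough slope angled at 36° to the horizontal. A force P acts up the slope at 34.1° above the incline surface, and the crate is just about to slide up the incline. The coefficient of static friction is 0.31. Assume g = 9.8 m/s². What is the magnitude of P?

On the verge of sliding up the incline, friction equals μN and acts down the slope.
Perpendicular: N + P sin 34.1° = W cos 36° = 1633 N.
Along incline: P cos 34.1° = W sin 36° + μN  with W sin 36° = 1187 N.
Solving the pair for P and N: P = 1690 N, N = 685.9 N (and f = μN = 212.6 N).

P ≈ 1690 N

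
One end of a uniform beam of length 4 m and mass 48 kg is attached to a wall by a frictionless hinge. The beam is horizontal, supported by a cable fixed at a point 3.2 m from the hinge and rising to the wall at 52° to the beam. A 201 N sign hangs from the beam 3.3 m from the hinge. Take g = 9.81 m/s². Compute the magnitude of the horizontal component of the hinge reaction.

H_x ≈ 392 N

Take torques about the hinge: T sin 52° · 3.2 = 48×9.81×2 + 201×3.3 = 1605.1 N·m.
So T = 1605.1 / (0.7880 × 3.2) = 636.52 N.
ΣF_x = 0: H_x = T cos 52° = 391.88 N.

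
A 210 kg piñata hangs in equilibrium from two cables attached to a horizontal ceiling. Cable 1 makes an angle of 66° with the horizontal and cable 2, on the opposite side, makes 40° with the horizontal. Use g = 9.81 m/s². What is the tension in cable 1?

T_1 ≈ 1640 N

Weight W = 210 × 9.81 = 2060 N acts straight down.
Horizontal: T_1 cos 66° = T_2 cos 40°  →  T_2 = 0.531 T_1.
Vertical: T_1 sin 66° + T_2 sin 40° = 2060.
Substituting the horizontal relation into the vertical equation gives 1.255 T_1 = 2060, so T_1 = 1642 N.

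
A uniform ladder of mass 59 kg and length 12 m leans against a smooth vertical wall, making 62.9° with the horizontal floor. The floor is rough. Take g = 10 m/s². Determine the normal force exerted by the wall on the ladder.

N_wall ≈ 151 N

Torques about the foot: N_wall · 12 sin 62.9° = 59×10×6 cos 62.9° → N_wall = 150.96 N.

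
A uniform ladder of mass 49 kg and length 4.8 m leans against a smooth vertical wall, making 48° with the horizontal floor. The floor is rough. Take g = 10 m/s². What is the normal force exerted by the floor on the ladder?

ΣF_y = 0: N_floor = 49×10 = 490 N.

N_floor ≈ 490 N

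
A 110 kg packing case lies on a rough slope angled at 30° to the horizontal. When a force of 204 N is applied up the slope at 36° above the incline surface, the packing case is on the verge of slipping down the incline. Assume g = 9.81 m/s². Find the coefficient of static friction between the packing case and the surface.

On the verge of sliding down the incline, friction is at its maximum μN and acts up the slope.
Perpendicular to incline: N = W cos 30° − P sin 36° = 934.5 − 119.9 = 814.6 N.
Along incline: P cos 36° + μN = W sin 30° → μ = (W sin 30° − P cos 36°) / N = 0.4597.

μ ≈ 0.460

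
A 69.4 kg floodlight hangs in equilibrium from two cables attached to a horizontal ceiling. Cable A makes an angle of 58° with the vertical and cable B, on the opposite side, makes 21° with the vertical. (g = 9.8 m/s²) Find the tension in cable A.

T_A ≈ 248 N

Angles from the horizontal: cable A is 90° − 58° = 32°, cable B is 90° − 21° = 69°.
Weight W = 69.4 × 9.8 = 680.1 N acts straight down.
Horizontal: T_A cos 32° = T_B cos 69°  →  T_B = 2.366 T_A.
Vertical: T_A sin 32° + T_B sin 69° = 680.1.
Substituting the horizontal relation into the vertical equation gives 2.739 T_A = 680.1, so T_A = 248.3 N.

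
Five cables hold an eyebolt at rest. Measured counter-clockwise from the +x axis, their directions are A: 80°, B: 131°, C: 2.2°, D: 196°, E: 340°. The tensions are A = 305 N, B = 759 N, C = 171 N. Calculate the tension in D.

T_D ≈ 1250 N

Resolve: ΣF_x = 305 cos 80° + 759 cos 131° + 171 cos 2.2° + T_D cos 196° + T_E cos 340° = 0.
        ΣF_y = 305 sin 80° + 759 sin 131° + 171 sin 2.2° + T_D sin 196° + T_E sin 340° = 0.
The known terms sum to (-274.1, 879.8) N, so -0.9613 T_D + 0.9397 T_E = 274.1 and -0.2756 T_D − 0.3420 T_E = -879.8.
Solving simultaneously: T_D = 1247 N, T_E = 1567 N.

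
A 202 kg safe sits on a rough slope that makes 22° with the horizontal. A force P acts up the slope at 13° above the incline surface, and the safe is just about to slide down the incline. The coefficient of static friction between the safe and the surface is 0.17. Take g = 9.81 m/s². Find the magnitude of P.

P ≈ 459 N

On the verge of sliding down the incline, friction equals μN and acts up the slope.
Perpendicular: N + P sin 13° = W cos 22° = 1837 N.
Along incline: P cos 13° + μN = W sin 22° with W sin 22° = 742.3 N.
Solving the pair for P and N: P = 459.3 N, N = 1734 N (and f = μN = 294.8 N).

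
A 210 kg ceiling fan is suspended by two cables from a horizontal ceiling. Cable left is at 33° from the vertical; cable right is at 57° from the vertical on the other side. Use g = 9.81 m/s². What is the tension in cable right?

Angles from the horizontal: cable left is 90° − 33° = 57°, cable right is 90° − 57° = 33°.
Weight W = 210 × 9.81 = 2060 N acts straight down.
Horizontal: T_left cos 57° = T_right cos 33°  →  T_left = 1.54 T_right.
Vertical: T_left sin 57° + T_right sin 33° = 2060.
Substituting the horizontal relation into the vertical equation gives 1.836 T_right = 2060, so T_right = 1122 N.

T_right ≈ 1120 N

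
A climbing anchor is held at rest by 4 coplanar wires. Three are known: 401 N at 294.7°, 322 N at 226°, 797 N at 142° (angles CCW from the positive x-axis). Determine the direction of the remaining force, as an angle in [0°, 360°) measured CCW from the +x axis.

θ ≈ 8.75°

Sum the known components: ΣF_x = -684.2 N, ΣF_y = -105.3 N.
For equilibrium the remaining force must supply (−ΣF_x, −ΣF_y) = (684.2, 105.3) N.
Magnitude = √((684.2)² + (105.3)²) = 692.2 N; direction = atan2(105.3, 684.2) = 8.7°.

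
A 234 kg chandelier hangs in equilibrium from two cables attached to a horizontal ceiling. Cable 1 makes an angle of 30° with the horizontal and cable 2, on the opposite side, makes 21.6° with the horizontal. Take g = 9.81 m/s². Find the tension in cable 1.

Weight W = 234 × 9.81 = 2296 N acts straight down.
Horizontal: T_1 cos 30° = T_2 cos 21.6°  →  T_2 = 0.9314 T_1.
Vertical: T_1 sin 30° + T_2 sin 21.6° = 2296.
Substituting the horizontal relation into the vertical equation gives 0.8429 T_1 = 2296, so T_1 = 2723 N.

T_1 ≈ 2720 N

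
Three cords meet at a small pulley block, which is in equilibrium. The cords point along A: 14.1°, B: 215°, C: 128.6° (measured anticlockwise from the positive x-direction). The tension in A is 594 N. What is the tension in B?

T_B ≈ 542 N

Resolve: ΣF_x = 594 cos 14.1° + T_B cos 215° + T_C cos 128.6° = 0.
        ΣF_y = 594 sin 14.1° + T_B sin 215° + T_C sin 128.6° = 0.
The known terms sum to (576.1, 144.7) N, so -0.8192 T_B − 0.6239 T_C = -576.1 and -0.5736 T_B + 0.7815 T_C = -144.7.
Solving simultaneously: T_B = 541.6 N, T_C = 212.3 N.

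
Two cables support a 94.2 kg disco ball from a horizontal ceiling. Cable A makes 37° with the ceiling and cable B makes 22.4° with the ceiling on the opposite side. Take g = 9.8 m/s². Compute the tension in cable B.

T_B ≈ 857 N

Weight W = 94.2 × 9.8 = 923.2 N acts straight down.
Horizontal: T_A cos 37° = T_B cos 22.4°  →  T_A = 1.158 T_B.
Vertical: T_A sin 37° + T_B sin 22.4° = 923.2.
Substituting the horizontal relation into the vertical equation gives 1.078 T_B = 923.2, so T_B = 856.5 N.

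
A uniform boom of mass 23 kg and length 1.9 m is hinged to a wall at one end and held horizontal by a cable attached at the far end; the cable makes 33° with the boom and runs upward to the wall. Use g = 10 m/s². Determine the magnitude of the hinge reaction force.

Take torques about the hinge: T sin 33° · 1.9 = 23×10×0.95 = 218.5 N·m.
So T = 218.5 / (0.5446 × 1.9) = 211.15 N.
ΣF_x = 0: H_x = T cos 33° = 177.08 N.
ΣF_y = 0: H_y = (23×10) − T sin 33° = 230 − 115 = 115 N.
|H| = √(H_x² + H_y²) = √((177.08)² + (115)²) = 211.15 N.

|H| ≈ 211 N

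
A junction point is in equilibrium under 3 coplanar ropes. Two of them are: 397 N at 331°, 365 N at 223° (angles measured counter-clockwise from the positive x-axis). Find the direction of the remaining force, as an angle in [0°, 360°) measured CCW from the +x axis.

θ ≈ 100°

Sum the known components: ΣF_x = 80.28 N, ΣF_y = -441.4 N.
For equilibrium the remaining force must supply (−ΣF_x, −ΣF_y) = (-80.28, 441.4) N.
Magnitude = √((-80.28)² + (441.4)²) = 448.6 N; direction = atan2(441.4, -80.28) = 100.3°.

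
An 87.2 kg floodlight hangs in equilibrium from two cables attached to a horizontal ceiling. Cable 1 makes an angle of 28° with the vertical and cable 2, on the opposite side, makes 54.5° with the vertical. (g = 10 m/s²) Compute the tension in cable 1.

Angles from the horizontal: cable 1 is 90° − 28° = 62°, cable 2 is 90° − 54.5° = 35.5°.
Weight W = 87.2 × 10 = 872 N acts straight down.
Horizontal: T_1 cos 62° = T_2 cos 35.5°  →  T_2 = 0.5767 T_1.
Vertical: T_1 sin 62° + T_2 sin 35.5° = 872.
Substituting the horizontal relation into the vertical equation gives 1.218 T_1 = 872, so T_1 = 716 N.

T_1 ≈ 716 N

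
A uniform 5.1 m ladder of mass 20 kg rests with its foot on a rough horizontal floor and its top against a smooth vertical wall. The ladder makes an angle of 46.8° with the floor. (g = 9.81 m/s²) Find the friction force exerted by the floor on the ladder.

f ≈ 92.1 N

Torques about the foot: N_wall · 5.1 sin 46.8° = 20×9.81×2.55 cos 46.8° → N_wall = 92.122 N.
ΣF_x = 0: f_floor = N_wall = 92.122 N.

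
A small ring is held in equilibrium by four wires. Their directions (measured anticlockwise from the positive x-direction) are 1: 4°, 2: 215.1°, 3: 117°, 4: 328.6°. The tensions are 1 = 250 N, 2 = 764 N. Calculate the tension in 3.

Resolve: ΣF_x = 250 cos 4° + 764 cos 215.1° + T_3 cos 117° + T_4 cos 328.6° = 0.
        ΣF_y = 250 sin 4° + 764 sin 215.1° + T_3 sin 117° + T_4 sin 328.6° = 0.
The known terms sum to (-375.7, -421.9) N, so -0.4540 T_3 + 0.8536 T_4 = 375.7 and 0.8910 T_3 − 0.5210 T_4 = 421.9.
Solving simultaneously: T_3 = 1061 N, T_4 = 1004 N.

T_3 ≈ 1060 N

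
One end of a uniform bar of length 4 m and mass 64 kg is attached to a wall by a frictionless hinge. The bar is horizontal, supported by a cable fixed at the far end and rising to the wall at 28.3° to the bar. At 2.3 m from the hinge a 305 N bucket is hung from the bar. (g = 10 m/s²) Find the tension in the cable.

Take torques about the hinge: T sin 28.3° · 4 = 64×10×2 + 305×2.3 = 1981.5 N·m.
So T = 1981.5 / (0.4741 × 4) = 1044.9 N.

T ≈ 1040 N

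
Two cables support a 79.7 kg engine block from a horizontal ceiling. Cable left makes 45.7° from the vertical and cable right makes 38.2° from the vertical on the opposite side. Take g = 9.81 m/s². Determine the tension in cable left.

T_left ≈ 486 N

Angles from the horizontal: cable left is 90° − 45.7° = 44.3°, cable right is 90° − 38.2° = 51.8°.
Weight W = 79.7 × 9.81 = 781.9 N acts straight down.
Horizontal: T_left cos 44.3° = T_right cos 51.8°  →  T_right = 1.157 T_left.
Vertical: T_left sin 44.3° + T_right sin 51.8° = 781.9.
Substituting the horizontal relation into the vertical equation gives 1.608 T_left = 781.9, so T_left = 486.3 N.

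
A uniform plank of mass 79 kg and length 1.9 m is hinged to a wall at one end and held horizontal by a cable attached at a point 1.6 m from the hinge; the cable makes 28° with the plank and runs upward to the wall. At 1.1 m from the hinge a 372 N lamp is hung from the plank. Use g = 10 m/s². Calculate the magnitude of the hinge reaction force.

Take torques about the hinge: T sin 28° · 1.6 = 79×10×0.95 + 372×1.1 = 1159.7 N·m.
So T = 1159.7 / (0.4695 × 1.6) = 1543.9 N.
ΣF_x = 0: H_x = T cos 28° = 1363.2 N.
ΣF_y = 0: H_y = (79×10 + 372) − T sin 28° = 1162 − 724.81 = 437.19 N.
|H| = √(H_x² + H_y²) = √((1363.2)² + (437.19)²) = 1431.6 N.

|H| ≈ 1430 N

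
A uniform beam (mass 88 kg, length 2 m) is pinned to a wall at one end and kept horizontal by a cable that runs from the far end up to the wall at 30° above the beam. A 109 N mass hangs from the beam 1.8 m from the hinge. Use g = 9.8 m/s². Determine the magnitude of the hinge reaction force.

|H| ≈ 1020 N

Take torques about the hinge: T sin 30° · 2 = 88×9.8×1 + 109×1.8 = 1058.6 N·m.
So T = 1058.6 / (0.5000 × 2) = 1058.6 N.
ΣF_x = 0: H_x = T cos 30° = 916.77 N.
ΣF_y = 0: H_y = (88×9.8 + 109) − T sin 30° = 971.4 − 529.3 = 442.1 N.
|H| = √(H_x² + H_y²) = √((916.77)² + (442.1)²) = 1017.8 N.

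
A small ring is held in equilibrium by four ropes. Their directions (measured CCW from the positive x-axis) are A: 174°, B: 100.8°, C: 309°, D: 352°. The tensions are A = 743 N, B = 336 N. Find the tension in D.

T_D ≈ 538 N

Resolve: ΣF_x = 743 cos 174° + 336 cos 100.8° + T_C cos 309° + T_D cos 352° = 0.
        ΣF_y = 743 sin 174° + 336 sin 100.8° + T_C sin 309° + T_D sin 352° = 0.
The known terms sum to (-801.9, 407.7) N, so 0.6293 T_C + 0.9903 T_D = 801.9 and -0.7771 T_C − 0.1392 T_D = -407.7.
Solving simultaneously: T_C = 428.4 N, T_D = 537.5 N.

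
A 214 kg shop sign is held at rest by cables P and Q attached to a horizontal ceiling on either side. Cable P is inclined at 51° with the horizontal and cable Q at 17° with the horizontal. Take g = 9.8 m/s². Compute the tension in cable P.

Weight W = 214 × 9.8 = 2097 N acts straight down.
Horizontal: T_P cos 51° = T_Q cos 17°  →  T_Q = 0.6581 T_P.
Vertical: T_P sin 51° + T_Q sin 17° = 2097.
Substituting the horizontal relation into the vertical equation gives 0.9695 T_P = 2097, so T_P = 2163 N.

T_P ≈ 2160 N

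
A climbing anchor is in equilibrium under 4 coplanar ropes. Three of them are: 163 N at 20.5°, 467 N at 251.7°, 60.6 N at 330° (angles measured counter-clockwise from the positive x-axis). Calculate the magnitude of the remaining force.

F ≈ 421 N

Sum the known components: ΣF_x = 58.52 N, ΣF_y = -416.6 N.
For equilibrium the remaining force must supply (−ΣF_x, −ΣF_y) = (-58.52, 416.6) N.
Magnitude = √((-58.52)² + (416.6)²) = 420.7 N; direction = atan2(416.6, -58.52) = 98.0°.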